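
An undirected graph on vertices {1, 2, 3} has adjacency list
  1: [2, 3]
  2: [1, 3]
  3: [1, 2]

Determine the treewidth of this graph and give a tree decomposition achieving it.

With just one bag of size 3, the width is 3 − 1 = 2, so tw(G) ≤ 2. For the lower bound, the 3 vertices {1, 2, 3} are pairwise adjacent, and any tree decomposition puts a clique entirely inside one bag — forcing width ≥ 2. Hence tw(G) = 2 exactly.

Treewidth 2.
One such decomposition:
Bags: B1 = {1, 2, 3}
Tree: (single bag)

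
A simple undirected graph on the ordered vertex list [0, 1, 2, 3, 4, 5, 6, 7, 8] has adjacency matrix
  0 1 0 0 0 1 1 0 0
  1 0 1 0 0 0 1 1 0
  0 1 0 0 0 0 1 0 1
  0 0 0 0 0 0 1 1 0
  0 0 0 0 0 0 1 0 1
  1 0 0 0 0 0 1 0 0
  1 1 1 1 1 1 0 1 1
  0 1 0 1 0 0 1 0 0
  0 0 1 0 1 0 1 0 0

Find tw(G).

A width-2 tree decomposition is:
Bags: B1 = {1, 6, 7}  B2 = {3, 6, 7}  B3 = {1, 2, 6}  B4 = {0, 1, 6}  B5 = {0, 5, 6}  B6 = {2, 6, 8}  B7 = {4, 6, 8}
Tree: B1–B2, B1–B3, B1–B4, B4–B5, B3–B6, B6–B7
Every bag has size at most 3, so the width is 3 − 1 = 2 and tw(G) ≤ 2. Conversely, {0, 1, 6} is a clique of size 3, and the vertices of any clique must share a bag in every tree decomposition; so some bag has ≥ 3 vertices and tw(G) ≥ 2. Therefore the treewidth is 2.

2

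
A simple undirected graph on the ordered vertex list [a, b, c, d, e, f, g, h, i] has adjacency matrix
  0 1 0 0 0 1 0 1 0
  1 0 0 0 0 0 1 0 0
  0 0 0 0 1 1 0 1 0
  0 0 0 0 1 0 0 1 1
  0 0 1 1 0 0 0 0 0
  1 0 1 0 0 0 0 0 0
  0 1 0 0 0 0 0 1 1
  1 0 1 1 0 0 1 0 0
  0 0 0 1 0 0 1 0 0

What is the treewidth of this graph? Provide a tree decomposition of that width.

Treewidth 3.
One optimal decomposition is:
Bags: B1 = {a, b, g, i}  B2 = {a, g, h, i}  B3 = {a, d, h, i}  B4 = {a, d, f, h}  B5 = {c, d, f, h}  B6 = {c, d, e, f}
Tree: B1–B2, B2–B3, B3–B4, B4–B5, B5–B6

Each bag holds 4 vertices, so the decomposition has width 3, which upper-bounds the treewidth. For the lower bound: the 4 vertex sets {b,g,i}, {a}, {h}, {c,d,e,f} are disjoint, each induces a connected subgraph, and every pair is joined by at least one edge of G. Contracting each set to a single vertex therefore yields K_{4} as a minor, and since treewidth is minor-monotone, tw(G) ≥ tw(K_{4}) = 3. Hence tw(G) = 3 exactly.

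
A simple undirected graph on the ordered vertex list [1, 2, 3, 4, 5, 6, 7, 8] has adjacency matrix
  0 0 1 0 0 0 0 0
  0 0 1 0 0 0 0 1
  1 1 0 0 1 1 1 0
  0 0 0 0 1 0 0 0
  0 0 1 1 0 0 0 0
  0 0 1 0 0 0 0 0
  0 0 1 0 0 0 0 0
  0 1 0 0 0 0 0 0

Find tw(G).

A width-1 tree decomposition is:
Bags: B1 = {3, 6}  B2 = {1, 3}  B3 = {3, 5}  B4 = {2, 3}  B5 = {3, 7}  B6 = {4, 5}  B7 = {2, 8}
Tree: B1–B2, B1–B3, B1–B4, B2–B5, B3–B6, B4–B7
Each bag holds 2 vertices, so the decomposition has width 1, which upper-bounds the treewidth. G has an edge, so its treewidth is at least 1. Combining the bounds, tw(G) = 1.

1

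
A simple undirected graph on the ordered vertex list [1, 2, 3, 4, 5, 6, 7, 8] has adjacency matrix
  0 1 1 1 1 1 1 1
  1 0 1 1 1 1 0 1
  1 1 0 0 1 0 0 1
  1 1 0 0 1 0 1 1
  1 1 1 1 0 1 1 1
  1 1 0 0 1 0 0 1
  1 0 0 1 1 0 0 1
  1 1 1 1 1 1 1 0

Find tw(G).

A width-4 tree decomposition is:
Bags: B1 = {1, 2, 5, 6, 8}  B2 = {1, 2, 3, 5, 8}  B3 = {1, 2, 4, 5, 8}  B4 = {1, 4, 5, 7, 8}
Tree: B1–B2, B1–B3, B3–B4
The largest bag has 5 vertices, giving width 4; this decomposition certifies tw(G) ≤ 4. For the lower bound, the 5 vertices {1, 2, 3, 5, 8} are pairwise adjacent, and any tree decomposition puts a clique entirely inside one bag — forcing width ≥ 4. Hence tw(G) = 4 exactly.

4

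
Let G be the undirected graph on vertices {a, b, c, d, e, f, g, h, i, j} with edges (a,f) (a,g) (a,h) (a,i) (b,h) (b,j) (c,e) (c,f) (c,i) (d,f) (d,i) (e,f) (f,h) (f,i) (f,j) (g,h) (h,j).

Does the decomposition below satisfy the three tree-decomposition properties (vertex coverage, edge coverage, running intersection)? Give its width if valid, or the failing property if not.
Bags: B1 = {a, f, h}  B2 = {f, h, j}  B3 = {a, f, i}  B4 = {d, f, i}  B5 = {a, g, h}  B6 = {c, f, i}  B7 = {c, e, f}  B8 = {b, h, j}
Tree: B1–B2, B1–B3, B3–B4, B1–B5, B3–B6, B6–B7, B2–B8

Vertex coverage: the bags together contain {a, b, c, d, e, f, g, h, i, j}, the full vertex set. Edge coverage: each edge of G has both endpoints in at least one bag. Running intersection: for every vertex, the bags containing it form a connected subtree. All three properties hold, so this is a valid tree decomposition of width max|bag| − 1 = 2, and hence tw(G) ≤ 2.

Yes; width 2.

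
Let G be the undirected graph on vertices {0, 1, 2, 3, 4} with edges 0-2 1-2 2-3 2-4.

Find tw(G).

A width-1 tree decomposition is:
Bags: B1 = {2, 3}  B2 = {0, 2}  B3 = {1, 2}  B4 = {2, 4}
Tree: B1–B2, B2–B3, B3–B4
Every bag has size at most 2, so the width is 2 − 1 = 1 and tw(G) ≤ 1. Any graph with an edge has treewidth ≥ 1, and G has the edge 2–3. Hence tw(G) = 1 exactly.

1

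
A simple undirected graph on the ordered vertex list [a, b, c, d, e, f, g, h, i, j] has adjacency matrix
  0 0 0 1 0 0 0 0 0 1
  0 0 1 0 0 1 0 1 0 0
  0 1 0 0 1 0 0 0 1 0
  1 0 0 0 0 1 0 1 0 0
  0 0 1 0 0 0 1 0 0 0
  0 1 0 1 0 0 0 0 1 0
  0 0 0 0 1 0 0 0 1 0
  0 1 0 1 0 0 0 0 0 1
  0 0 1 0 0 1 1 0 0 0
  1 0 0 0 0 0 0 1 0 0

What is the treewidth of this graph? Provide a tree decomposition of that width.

The largest bag has 3 vertices, giving width 2; this decomposition certifies tw(G) ≤ 2. Since j–a–d–h–j is a cycle in G, G is not acyclic. Forests are exactly the graphs of treewidth ≤ 1, so tw(G) ≥ 2. Therefore the treewidth is 2.

Treewidth 2.
One optimal decomposition is:
Bags: B1 = {a, h, j}  B2 = {a, d, h}  B3 = {b, d, h}  B4 = {b, d, f}  B5 = {b, c, f}  B6 = {c, f, i}  B7 = {c, e, i}  B8 = {e, g, i}
Tree: B1–B2, B2–B3, B3–B4, B4–B5, B5–B6, B6–B7, B7–B8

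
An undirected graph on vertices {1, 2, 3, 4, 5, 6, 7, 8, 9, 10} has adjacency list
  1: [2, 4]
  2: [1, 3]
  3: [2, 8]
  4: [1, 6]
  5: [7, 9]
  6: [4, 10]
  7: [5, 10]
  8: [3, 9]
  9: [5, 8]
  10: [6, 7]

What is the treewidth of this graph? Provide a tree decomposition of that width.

Treewidth 2.
One such decomposition:
Bags: B1 = {1, 2, 3}  B2 = {1, 3, 8}  B3 = {1, 8, 9}  B4 = {1, 5, 9}  B5 = {1, 5, 7}  B6 = {1, 7, 10}  B7 = {1, 6, 10}  B8 = {1, 4, 6}
Tree: B1–B2, B2–B3, B3–B4, B4–B5, B5–B6, B6–B7, B7–B8

The largest bag has 3 vertices, giving width 2; this decomposition certifies tw(G) ≤ 2. For the lower bound, G contains the cycle 1–2–3–8–9–5–7–10–6–4–1, so G is not a forest; only forests have treewidth ≤ 1, hence tw(G) ≥ 2. Therefore the treewidth is 2.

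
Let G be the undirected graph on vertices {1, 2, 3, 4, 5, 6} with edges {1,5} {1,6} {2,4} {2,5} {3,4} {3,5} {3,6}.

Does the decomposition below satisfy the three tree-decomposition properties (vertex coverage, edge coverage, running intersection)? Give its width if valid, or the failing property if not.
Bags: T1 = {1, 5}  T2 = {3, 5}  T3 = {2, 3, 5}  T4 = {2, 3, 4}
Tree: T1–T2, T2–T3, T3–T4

A tree decomposition must satisfy three properties: every vertex lies in some bag; for every edge, both endpoints lie together in some bag; and for every vertex, the bags containing it form a connected subtree. Here vertex 6 appears in no bag, so the decomposition is invalid.

No — vertex 6 appears in no bag.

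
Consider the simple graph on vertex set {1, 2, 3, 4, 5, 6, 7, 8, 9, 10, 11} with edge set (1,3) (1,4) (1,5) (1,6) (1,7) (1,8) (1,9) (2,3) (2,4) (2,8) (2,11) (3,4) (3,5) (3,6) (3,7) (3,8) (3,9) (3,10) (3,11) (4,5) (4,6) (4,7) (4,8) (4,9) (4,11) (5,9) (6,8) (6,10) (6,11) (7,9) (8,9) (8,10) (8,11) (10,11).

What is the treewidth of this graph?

4

A width-4 tree decomposition is:
Bags: B1 = {1, 3, 4, 8, 9}  B2 = {1, 3, 4, 7, 9}  B3 = {1, 3, 4, 6, 8}  B4 = {3, 4, 6, 8, 11}  B5 = {1, 3, 4, 5, 9}  B6 = {3, 6, 8, 10, 11}  B7 = {2, 3, 4, 8, 11}
Tree: B1–B2, B1–B3, B3–B4, B1–B5, B4–B6, B4–B7
The largest bag has 5 vertices, giving width 4; this decomposition certifies tw(G) ≤ 4. Conversely, {3, 6, 8, 10, 11} is a clique of size 5, and the vertices of any clique must share a bag in every tree decomposition; so some bag has ≥ 5 vertices and tw(G) ≥ 4. The upper and lower bounds meet at 4, so that is the treewidth.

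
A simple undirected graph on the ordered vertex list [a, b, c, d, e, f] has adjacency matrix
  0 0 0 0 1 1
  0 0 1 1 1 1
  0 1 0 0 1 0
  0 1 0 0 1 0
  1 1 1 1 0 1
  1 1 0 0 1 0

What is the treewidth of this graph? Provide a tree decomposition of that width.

Treewidth 2.
One such decomposition:
Bags: B1 = {b, e, f}  B2 = {b, c, e}  B3 = {a, e, f}  B4 = {b, d, e}
Tree: B1–B2, B1–B3, B1–B4

Each bag holds 3 vertices, so the decomposition has width 2, which upper-bounds the treewidth. On the other hand G contains the 3-clique {a, e, f}. A clique must lie in a single bag of any decomposition, so no decomposition can have width below 2. Combining the bounds, tw(G) = 2.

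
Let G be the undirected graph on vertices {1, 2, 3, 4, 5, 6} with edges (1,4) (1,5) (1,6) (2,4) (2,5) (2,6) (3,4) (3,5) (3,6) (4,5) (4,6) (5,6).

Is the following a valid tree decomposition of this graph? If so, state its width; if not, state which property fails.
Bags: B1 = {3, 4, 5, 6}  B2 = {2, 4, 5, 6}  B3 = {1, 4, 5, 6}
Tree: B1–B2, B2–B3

Yes; width 3.

Checking the three conditions: (i) the bags cover all of {1, 2, 3, 4, 5, 6}; (ii) for each edge, some bag contains both endpoints; (iii) the bags containing any fixed vertex form a subtree. All hold, so the decomposition is valid with width 4 − 1 = 3.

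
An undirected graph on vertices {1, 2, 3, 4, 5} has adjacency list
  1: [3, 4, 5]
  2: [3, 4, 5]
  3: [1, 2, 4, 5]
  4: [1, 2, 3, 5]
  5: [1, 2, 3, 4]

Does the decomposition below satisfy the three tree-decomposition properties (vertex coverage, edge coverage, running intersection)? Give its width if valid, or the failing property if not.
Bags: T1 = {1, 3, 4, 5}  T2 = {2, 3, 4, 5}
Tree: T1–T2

Vertex coverage: the bags together contain {1, 2, 3, 4, 5}, the full vertex set. Edge coverage: each edge of G has both endpoints in at least one bag. Running intersection: for every vertex, the bags containing it form a connected subtree. All three properties hold, so this is a valid tree decomposition of width max|bag| − 1 = 3, and hence tw(G) ≤ 3.

Yes; width 3.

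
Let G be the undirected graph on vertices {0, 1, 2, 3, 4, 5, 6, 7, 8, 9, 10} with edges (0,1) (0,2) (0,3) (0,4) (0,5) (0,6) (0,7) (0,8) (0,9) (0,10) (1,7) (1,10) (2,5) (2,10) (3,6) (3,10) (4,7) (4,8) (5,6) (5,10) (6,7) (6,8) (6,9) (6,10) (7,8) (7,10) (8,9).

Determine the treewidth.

3

A width-3 tree decomposition is:
Bags: B1 = {0, 6, 7, 8}  B2 = {0, 6, 7, 10}  B3 = {0, 4, 7, 8}  B4 = {0, 5, 6, 10}  B5 = {0, 3, 6, 10}  B6 = {0, 6, 8, 9}  B7 = {0, 1, 7, 10}  B8 = {0, 2, 5, 10}
Tree: B1–B2, B1–B3, B2–B4, B4–B5, B1–B6, B2–B7, B4–B8
Each bag holds 4 vertices, so the decomposition has width 3, which upper-bounds the treewidth. For the lower bound, the 4 vertices {0, 1, 7, 10} are pairwise adjacent, and any tree decomposition puts a clique entirely inside one bag — forcing width ≥ 3. Combining the bounds, tw(G) = 3.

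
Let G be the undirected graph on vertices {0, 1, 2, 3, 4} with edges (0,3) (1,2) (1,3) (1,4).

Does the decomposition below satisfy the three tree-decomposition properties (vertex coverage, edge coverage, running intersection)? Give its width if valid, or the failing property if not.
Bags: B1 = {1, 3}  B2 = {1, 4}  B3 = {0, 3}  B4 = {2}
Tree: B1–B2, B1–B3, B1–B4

No — edge (1,2) lies in no bag.

A tree decomposition must satisfy three properties: every vertex lies in some bag; for every edge, both endpoints lie together in some bag; and for every vertex, the bags containing it form a connected subtree. Here edge (1,2) lies in no bag, so the decomposition is invalid.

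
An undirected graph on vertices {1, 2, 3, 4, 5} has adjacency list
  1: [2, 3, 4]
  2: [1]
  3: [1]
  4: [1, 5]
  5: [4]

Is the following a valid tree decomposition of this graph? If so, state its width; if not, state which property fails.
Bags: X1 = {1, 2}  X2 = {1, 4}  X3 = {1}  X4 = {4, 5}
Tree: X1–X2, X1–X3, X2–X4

No — vertex 3 appears in no bag.

A tree decomposition must satisfy three properties: every vertex lies in some bag; for every edge, both endpoints lie together in some bag; and for every vertex, the bags containing it form a connected subtree. Here vertex 3 appears in no bag, so the decomposition is invalid.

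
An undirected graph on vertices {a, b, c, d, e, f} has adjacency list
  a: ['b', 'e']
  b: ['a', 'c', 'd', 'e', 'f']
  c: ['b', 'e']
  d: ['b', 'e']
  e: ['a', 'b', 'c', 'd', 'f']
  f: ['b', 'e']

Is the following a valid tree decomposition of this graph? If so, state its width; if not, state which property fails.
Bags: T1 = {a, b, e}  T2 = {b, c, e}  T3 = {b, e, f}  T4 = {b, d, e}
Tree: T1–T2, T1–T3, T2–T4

Checking the three conditions: (i) the bags cover all of {a, b, c, d, e, f}; (ii) for each edge, some bag contains both endpoints; (iii) the bags containing any fixed vertex form a subtree. All hold, so the decomposition is valid with width 3 − 1 = 2.

Yes; width 2.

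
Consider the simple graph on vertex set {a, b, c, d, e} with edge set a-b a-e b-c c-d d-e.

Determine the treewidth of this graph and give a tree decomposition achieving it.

Treewidth 2.
One optimal decomposition is:
Bags: B1 = {a, b, e}  B2 = {b, d, e}  B3 = {b, c, d}
Tree: B1–B2, B2–B3

Every bag has size at most 3, so the width is 3 − 1 = 2 and tw(G) ≤ 2. Since b–a–e–d–c–b is a cycle in G, G is not acyclic. Forests are exactly the graphs of treewidth ≤ 1, so tw(G) ≥ 2. Hence tw(G) = 2 exactly.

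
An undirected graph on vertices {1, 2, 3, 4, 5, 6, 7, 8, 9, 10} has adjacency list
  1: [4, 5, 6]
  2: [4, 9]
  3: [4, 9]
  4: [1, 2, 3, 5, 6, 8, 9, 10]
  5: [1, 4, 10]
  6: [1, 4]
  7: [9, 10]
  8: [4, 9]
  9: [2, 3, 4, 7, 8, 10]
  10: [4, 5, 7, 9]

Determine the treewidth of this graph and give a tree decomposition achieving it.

The largest bag has 3 vertices, giving width 2; this decomposition certifies tw(G) ≤ 2. On the other hand G contains the 3-clique {1, 4, 5}. A clique must lie in a single bag of any decomposition, so no decomposition can have width below 2. Hence tw(G) = 2 exactly.

Treewidth 2.
Bags: B1 = {4, 5, 10}  B2 = {4, 9, 10}  B3 = {1, 4, 5}  B4 = {4, 8, 9}  B5 = {1, 4, 6}  B6 = {3, 4, 9}  B7 = {2, 4, 9}  B8 = {7, 9, 10}
Tree: B1–B2, B1–B3, B2–B4, B3–B5, B4–B6, B2–B7, B2–B8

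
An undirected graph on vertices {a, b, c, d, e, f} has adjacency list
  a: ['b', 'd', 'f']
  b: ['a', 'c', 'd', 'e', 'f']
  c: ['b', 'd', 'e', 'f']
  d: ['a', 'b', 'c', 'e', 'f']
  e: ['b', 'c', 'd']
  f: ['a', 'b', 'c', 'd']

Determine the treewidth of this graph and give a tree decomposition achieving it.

Treewidth 3.
Bags: B1 = {a, b, d, f}  B2 = {b, c, d, f}  B3 = {b, c, d, e}
Tree: B1–B2, B2–B3

Each bag holds 4 vertices, so the decomposition has width 3, which upper-bounds the treewidth. Conversely, {b, c, d, e} is a clique of size 4, and the vertices of any clique must share a bag in every tree decomposition; so some bag has ≥ 4 vertices and tw(G) ≥ 3. The upper and lower bounds meet at 3, so that is the treewidth.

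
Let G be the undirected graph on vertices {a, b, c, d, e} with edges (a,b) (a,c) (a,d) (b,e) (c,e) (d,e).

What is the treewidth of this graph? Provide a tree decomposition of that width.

Each bag holds 3 vertices, so the decomposition has width 2, which upper-bounds the treewidth. For the lower bound, G contains the cycle a–b–e–d–a, so G is not a forest; only forests have treewidth ≤ 1, hence tw(G) ≥ 2. Hence tw(G) = 2 exactly.

Treewidth 2.
One optimal decomposition is:
Bags: B1 = {a, b, e}  B2 = {a, d, e}  B3 = {a, c, e}
Tree: B1–B2, B2–B3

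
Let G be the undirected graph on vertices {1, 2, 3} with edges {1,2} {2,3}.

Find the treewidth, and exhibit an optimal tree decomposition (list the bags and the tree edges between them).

Treewidth 1.
One optimal decomposition is:
Bags: B1 = {1, 2}  B2 = {2, 3}
Tree: B1–B2

The largest bag has 2 vertices, giving width 1; this decomposition certifies tw(G) ≤ 1. Since G has at least one edge (e.g. 2–1), it is not an edgeless graph, so tw(G) ≥ 1. Therefore the treewidth is 1.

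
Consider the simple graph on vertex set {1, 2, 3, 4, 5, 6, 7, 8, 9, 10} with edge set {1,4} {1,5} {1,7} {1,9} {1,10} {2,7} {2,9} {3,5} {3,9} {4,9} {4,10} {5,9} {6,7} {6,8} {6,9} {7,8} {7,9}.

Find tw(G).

2

A width-2 tree decomposition is:
Bags: B1 = {6, 7, 9}  B2 = {2, 7, 9}  B3 = {1, 7, 9}  B4 = {6, 7, 8}  B5 = {1, 5, 9}  B6 = {1, 4, 9}  B7 = {1, 4, 10}  B8 = {3, 5, 9}
Tree: B1–B2, B2–B3, B1–B4, B3–B5, B5–B6, B6–B7, B5–B8
Every bag has size at most 3, so the width is 3 − 1 = 2 and tw(G) ≤ 2. For the lower bound, the 3 vertices {6, 7, 8} are pairwise adjacent, and any tree decomposition puts a clique entirely inside one bag — forcing width ≥ 2. Combining the bounds, tw(G) = 2.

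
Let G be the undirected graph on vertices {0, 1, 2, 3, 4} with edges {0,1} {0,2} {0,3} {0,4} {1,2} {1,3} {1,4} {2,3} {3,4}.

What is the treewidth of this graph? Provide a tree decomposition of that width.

Treewidth 3.
Bags: B1 = {0, 1, 2, 3}  B2 = {0, 1, 3, 4}
Tree: B1–B2

The largest bag has 4 vertices, giving width 3; this decomposition certifies tw(G) ≤ 3. On the other hand G contains the 4-clique {0, 1, 2, 3}. A clique must lie in a single bag of any decomposition, so no decomposition can have width below 3. The upper and lower bounds meet at 3, so that is the treewidth.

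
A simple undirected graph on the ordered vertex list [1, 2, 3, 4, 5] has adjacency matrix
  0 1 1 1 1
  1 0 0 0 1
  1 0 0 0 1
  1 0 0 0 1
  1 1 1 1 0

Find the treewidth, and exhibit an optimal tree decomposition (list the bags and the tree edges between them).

Treewidth 2.
One such decomposition:
Bags: B1 = {1, 4, 5}  B2 = {1, 3, 5}  B3 = {1, 2, 5}
Tree: B1–B2, B1–B3

The largest bag has 3 vertices, giving width 2; this decomposition certifies tw(G) ≤ 2. For the lower bound, the 3 vertices {1, 2, 5} are pairwise adjacent, and any tree decomposition puts a clique entirely inside one bag — forcing width ≥ 2. Hence tw(G) = 2 exactly.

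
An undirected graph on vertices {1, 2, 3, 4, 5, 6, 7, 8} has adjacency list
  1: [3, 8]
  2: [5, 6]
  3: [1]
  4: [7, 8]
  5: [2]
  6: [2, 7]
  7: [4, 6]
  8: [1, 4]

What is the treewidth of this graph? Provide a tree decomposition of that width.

The largest bag has 2 vertices, giving width 1; this decomposition certifies tw(G) ≤ 1. Any graph with an edge has treewidth ≥ 1, and G has the edge 5–2. Hence tw(G) = 1 exactly.

Treewidth 1.
Bags: B1 = {2, 5}  B2 = {2, 6}  B3 = {6, 7}  B4 = {4, 7}  B5 = {4, 8}  B6 = {1, 8}  B7 = {1, 3}
Tree: B1–B2, B2–B3, B3–B4, B4–B5, B5–B6, B6–B7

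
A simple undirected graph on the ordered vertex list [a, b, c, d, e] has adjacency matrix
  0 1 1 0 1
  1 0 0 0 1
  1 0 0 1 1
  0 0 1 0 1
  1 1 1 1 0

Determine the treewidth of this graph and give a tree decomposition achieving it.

Treewidth 2.
Bags: B1 = {a, c, e}  B2 = {c, d, e}  B3 = {a, b, e}
Tree: B1–B2, B1–B3

The largest bag has 3 vertices, giving width 2; this decomposition certifies tw(G) ≤ 2. Conversely, {c, d, e} is a clique of size 3, and the vertices of any clique must share a bag in every tree decomposition; so some bag has ≥ 3 vertices and tw(G) ≥ 2. Hence tw(G) = 2 exactly.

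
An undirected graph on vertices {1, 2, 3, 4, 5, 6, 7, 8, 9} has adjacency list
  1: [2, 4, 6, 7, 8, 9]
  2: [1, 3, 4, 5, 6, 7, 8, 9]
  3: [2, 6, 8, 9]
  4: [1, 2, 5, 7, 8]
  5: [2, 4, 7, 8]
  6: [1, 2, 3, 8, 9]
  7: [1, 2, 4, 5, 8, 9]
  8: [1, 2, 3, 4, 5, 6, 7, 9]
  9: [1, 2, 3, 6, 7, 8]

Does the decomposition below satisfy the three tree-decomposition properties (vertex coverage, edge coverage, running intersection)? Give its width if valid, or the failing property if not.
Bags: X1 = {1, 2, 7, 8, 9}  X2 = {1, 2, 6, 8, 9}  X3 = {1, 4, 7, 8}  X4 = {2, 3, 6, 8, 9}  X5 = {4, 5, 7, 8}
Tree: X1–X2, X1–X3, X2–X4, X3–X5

A tree decomposition must satisfy three properties: every vertex lies in some bag; for every edge, both endpoints lie together in some bag; and for every vertex, the bags containing it form a connected subtree. Here edge (2,4) lies in no bag, so the decomposition is invalid.

No — edge (2,4) lies in no bag.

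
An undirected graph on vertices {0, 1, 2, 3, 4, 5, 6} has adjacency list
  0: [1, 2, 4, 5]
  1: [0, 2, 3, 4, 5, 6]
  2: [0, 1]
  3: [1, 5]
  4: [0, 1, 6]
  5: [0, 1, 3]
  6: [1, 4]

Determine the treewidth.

2

A width-2 tree decomposition is:
Bags: B1 = {0, 1, 4}  B2 = {0, 1, 5}  B3 = {0, 1, 2}  B4 = {1, 4, 6}  B5 = {1, 3, 5}
Tree: B1–B2, B2–B3, B1–B4, B2–B5
The largest bag has 3 vertices, giving width 2; this decomposition certifies tw(G) ≤ 2. For the lower bound, the 3 vertices {0, 1, 2} are pairwise adjacent, and any tree decomposition puts a clique entirely inside one bag — forcing width ≥ 2. Hence tw(G) = 2 exactly.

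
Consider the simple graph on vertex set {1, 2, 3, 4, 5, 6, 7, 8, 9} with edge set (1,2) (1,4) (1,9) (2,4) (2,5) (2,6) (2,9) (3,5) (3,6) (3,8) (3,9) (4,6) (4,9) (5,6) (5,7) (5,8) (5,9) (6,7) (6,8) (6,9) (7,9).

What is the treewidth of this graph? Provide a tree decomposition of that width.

Treewidth 3.
One such decomposition:
Bags: B1 = {2, 5, 6, 9}  B2 = {5, 6, 7, 9}  B3 = {2, 4, 6, 9}  B4 = {3, 5, 6, 9}  B5 = {1, 2, 4, 9}  B6 = {3, 5, 6, 8}
Tree: B1–B2, B1–B3, B1–B4, B3–B5, B4–B6

The largest bag has 4 vertices, giving width 3; this decomposition certifies tw(G) ≤ 3. For the lower bound, the 4 vertices {1, 2, 4, 9} are pairwise adjacent, and any tree decomposition puts a clique entirely inside one bag — forcing width ≥ 3. The upper and lower bounds meet at 3, so that is the treewidth.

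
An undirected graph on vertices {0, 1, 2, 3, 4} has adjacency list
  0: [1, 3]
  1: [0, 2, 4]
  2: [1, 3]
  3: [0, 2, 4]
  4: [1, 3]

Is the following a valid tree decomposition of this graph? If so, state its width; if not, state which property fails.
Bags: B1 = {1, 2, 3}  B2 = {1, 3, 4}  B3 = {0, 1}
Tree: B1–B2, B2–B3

No — edge (3,0) lies in no bag.

A tree decomposition must satisfy three properties: every vertex lies in some bag; for every edge, both endpoints lie together in some bag; and for every vertex, the bags containing it form a connected subtree. Here edge (3,0) lies in no bag, so the decomposition is invalid.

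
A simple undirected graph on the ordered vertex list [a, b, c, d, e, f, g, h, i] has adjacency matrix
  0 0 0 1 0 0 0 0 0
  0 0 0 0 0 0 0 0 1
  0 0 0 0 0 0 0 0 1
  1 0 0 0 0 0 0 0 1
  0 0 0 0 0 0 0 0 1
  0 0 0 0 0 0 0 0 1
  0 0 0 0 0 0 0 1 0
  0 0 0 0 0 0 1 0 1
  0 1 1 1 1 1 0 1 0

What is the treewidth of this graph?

1

A width-1 tree decomposition is:
Bags: B1 = {h, i}  B2 = {c, i}  B3 = {g, h}  B4 = {f, i}  B5 = {e, i}  B6 = {d, i}  B7 = {a, d}  B8 = {b, i}
Tree: B1–B2, B1–B3, B1–B4, B4–B5, B1–B6, B6–B7, B6–B8
Each bag holds 2 vertices, so the decomposition has width 1, which upper-bounds the treewidth. Since G has at least one edge (e.g. i–h), it is not an edgeless graph, so tw(G) ≥ 1. Hence tw(G) = 1 exactly.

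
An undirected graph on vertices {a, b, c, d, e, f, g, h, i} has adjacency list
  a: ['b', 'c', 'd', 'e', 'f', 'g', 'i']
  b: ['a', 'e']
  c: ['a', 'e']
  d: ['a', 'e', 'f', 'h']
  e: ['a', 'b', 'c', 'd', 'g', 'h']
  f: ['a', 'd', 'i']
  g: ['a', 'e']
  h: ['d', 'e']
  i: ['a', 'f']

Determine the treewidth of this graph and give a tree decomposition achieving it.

Treewidth 2.
Bags: B1 = {a, d, f}  B2 = {a, d, e}  B3 = {a, e, g}  B4 = {d, e, h}  B5 = {a, c, e}  B6 = {a, f, i}  B7 = {a, b, e}
Tree: B1–B2, B2–B3, B2–B4, B2–B5, B1–B6, B3–B7

The largest bag has 3 vertices, giving width 2; this decomposition certifies tw(G) ≤ 2. For the lower bound, the 3 vertices {d, e, h} are pairwise adjacent, and any tree decomposition puts a clique entirely inside one bag — forcing width ≥ 2. Therefore the treewidth is 2.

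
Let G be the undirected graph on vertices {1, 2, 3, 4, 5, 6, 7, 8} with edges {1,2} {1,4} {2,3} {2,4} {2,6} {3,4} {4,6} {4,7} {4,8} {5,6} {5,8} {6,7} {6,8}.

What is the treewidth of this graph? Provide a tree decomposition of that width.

Every bag has size at most 3, so the width is 3 − 1 = 2 and tw(G) ≤ 2. On the other hand G contains the 3-clique {4, 6, 8}. A clique must lie in a single bag of any decomposition, so no decomposition can have width below 2. Hence tw(G) = 2 exactly.

Treewidth 2.
One optimal decomposition is:
Bags: B1 = {4, 6, 8}  B2 = {2, 4, 6}  B3 = {2, 3, 4}  B4 = {5, 6, 8}  B5 = {4, 6, 7}  B6 = {1, 2, 4}
Tree: B1–B2, B2–B3, B1–B4, B1–B5, B2–B6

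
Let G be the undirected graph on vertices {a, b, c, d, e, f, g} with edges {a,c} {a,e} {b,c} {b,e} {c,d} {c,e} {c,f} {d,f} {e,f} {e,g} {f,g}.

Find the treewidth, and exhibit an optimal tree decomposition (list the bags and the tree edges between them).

Every bag has size at most 3, so the width is 3 − 1 = 2 and tw(G) ≤ 2. Conversely, {e, f, g} is a clique of size 3, and the vertices of any clique must share a bag in every tree decomposition; so some bag has ≥ 3 vertices and tw(G) ≥ 2. The upper and lower bounds meet at 2, so that is the treewidth.

Treewidth 2.
One optimal decomposition is:
Bags: B1 = {a, c, e}  B2 = {c, e, f}  B3 = {e, f, g}  B4 = {c, d, f}  B5 = {b, c, e}
Tree: B1–B2, B2–B3, B2–B4, B1–B5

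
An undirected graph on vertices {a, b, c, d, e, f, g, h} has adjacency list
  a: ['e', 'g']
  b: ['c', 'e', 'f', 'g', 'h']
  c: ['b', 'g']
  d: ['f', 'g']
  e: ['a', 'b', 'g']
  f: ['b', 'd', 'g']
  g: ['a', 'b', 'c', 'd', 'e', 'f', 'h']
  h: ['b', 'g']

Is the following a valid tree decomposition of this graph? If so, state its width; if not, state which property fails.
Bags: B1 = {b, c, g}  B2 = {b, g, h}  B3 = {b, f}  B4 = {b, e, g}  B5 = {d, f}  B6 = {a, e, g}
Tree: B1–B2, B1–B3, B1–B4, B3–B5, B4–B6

No — edge (g,f) lies in no bag.

A tree decomposition must satisfy three properties: every vertex lies in some bag; for every edge, both endpoints lie together in some bag; and for every vertex, the bags containing it form a connected subtree. Here edge (g,f) lies in no bag, so the decomposition is invalid.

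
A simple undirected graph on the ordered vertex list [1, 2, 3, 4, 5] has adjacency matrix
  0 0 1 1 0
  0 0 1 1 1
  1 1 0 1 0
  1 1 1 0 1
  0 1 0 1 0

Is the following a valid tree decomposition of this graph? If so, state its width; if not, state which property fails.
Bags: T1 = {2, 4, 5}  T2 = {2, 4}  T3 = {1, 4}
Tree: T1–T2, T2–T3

No — vertex 3 appears in no bag.

A tree decomposition must satisfy three properties: every vertex lies in some bag; for every edge, both endpoints lie together in some bag; and for every vertex, the bags containing it form a connected subtree. Here vertex 3 appears in no bag, so the decomposition is invalid.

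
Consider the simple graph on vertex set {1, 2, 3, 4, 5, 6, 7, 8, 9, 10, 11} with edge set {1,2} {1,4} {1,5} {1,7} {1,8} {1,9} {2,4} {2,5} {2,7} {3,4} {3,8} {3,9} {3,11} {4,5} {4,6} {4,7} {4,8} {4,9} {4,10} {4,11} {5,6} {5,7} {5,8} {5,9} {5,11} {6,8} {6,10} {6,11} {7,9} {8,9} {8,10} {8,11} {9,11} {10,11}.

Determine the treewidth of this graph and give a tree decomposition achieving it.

The largest bag has 5 vertices, giving width 4; this decomposition certifies tw(G) ≤ 4. For the lower bound, the 5 vertices {4, 6, 8, 10, 11} are pairwise adjacent, and any tree decomposition puts a clique entirely inside one bag — forcing width ≥ 4. Therefore the treewidth is 4.

Treewidth 4.
One optimal decomposition is:
Bags: B1 = {3, 4, 8, 9, 11}  B2 = {4, 5, 8, 9, 11}  B3 = {1, 4, 5, 8, 9}  B4 = {4, 5, 6, 8, 11}  B5 = {1, 4, 5, 7, 9}  B6 = {4, 6, 8, 10, 11}  B7 = {1, 2, 4, 5, 7}
Tree: B1–B2, B2–B3, B2–B4, B3–B5, B4–B6, B5–B7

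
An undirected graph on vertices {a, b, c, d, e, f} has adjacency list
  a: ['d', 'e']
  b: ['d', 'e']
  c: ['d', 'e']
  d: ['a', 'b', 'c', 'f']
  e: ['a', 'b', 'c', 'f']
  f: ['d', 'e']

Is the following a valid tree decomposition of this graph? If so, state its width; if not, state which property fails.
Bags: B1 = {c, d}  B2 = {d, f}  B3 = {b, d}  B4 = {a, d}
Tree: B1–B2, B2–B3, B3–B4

No — vertex e appears in no bag.

A tree decomposition must satisfy three properties: every vertex lies in some bag; for every edge, both endpoints lie together in some bag; and for every vertex, the bags containing it form a connected subtree. Here vertex e appears in no bag, so the decomposition is invalid.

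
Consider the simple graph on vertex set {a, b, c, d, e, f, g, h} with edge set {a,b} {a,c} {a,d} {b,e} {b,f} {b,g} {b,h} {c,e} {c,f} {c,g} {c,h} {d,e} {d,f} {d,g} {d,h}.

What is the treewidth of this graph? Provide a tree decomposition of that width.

Treewidth 3.
Bags: B1 = {b, c, d, e}  B2 = {b, c, d, g}  B3 = {a, b, c, d}  B4 = {b, c, d, f}  B5 = {b, c, d, h}
Tree: B1–B2, B2–B3, B3–B4, B4–B5

Each bag holds 4 vertices, so the decomposition has width 3, which upper-bounds the treewidth. For the lower bound: the 4 vertex sets {b,e}, {c,g}, {d}, {a} are disjoint, each induces a connected subgraph, and every pair is joined by at least one edge of G. Contracting each set to a single vertex therefore yields K_{4} as a minor, and since treewidth is minor-monotone, tw(G) ≥ tw(K_{4}) = 3. Hence tw(G) = 3 exactly.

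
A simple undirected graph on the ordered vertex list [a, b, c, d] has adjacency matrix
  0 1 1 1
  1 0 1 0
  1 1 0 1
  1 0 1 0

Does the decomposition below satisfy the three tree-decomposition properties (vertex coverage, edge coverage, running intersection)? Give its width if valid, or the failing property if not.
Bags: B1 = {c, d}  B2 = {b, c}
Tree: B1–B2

A tree decomposition must satisfy three properties: every vertex lies in some bag; for every edge, both endpoints lie together in some bag; and for every vertex, the bags containing it form a connected subtree. Here vertex a appears in no bag, so the decomposition is invalid.

No — vertex a appears in no bag.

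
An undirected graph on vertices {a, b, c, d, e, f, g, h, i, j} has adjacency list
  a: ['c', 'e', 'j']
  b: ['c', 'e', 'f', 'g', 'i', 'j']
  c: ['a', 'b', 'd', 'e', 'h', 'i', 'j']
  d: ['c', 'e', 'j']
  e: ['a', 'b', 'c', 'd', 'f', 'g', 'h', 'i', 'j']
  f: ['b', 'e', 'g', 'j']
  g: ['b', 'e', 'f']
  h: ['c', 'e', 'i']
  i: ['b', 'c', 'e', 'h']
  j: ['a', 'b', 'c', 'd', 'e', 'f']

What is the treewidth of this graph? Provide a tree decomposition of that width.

Treewidth 3.
Bags: B1 = {b, c, e, i}  B2 = {b, c, e, j}  B3 = {c, e, h, i}  B4 = {a, c, e, j}  B5 = {b, e, f, j}  B6 = {b, e, f, g}  B7 = {c, d, e, j}
Tree: B1–B2, B1–B3, B2–B4, B2–B5, B5–B6, B4–B7

Each bag holds 4 vertices, so the decomposition has width 3, which upper-bounds the treewidth. For the lower bound, the 4 vertices {b, e, f, g} are pairwise adjacent, and any tree decomposition puts a clique entirely inside one bag — forcing width ≥ 3. Hence tw(G) = 3 exactly.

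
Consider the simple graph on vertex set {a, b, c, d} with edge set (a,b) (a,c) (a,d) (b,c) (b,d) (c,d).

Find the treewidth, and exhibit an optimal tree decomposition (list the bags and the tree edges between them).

Treewidth 3.
One optimal decomposition is:
Bags: B1 = {a, b, c, d}
Tree: (single bag)

A single bag containing all 4 vertices is trivially a valid decomposition of width 3. Conversely, {a, b, c, d} is a clique of size 4, and the vertices of any clique must share a bag in every tree decomposition; so some bag has ≥ 4 vertices and tw(G) ≥ 3. Therefore the treewidth is 3.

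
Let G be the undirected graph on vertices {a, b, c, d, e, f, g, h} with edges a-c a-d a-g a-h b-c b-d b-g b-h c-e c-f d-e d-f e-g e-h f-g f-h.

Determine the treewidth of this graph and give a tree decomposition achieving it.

Treewidth 4.
One optimal decomposition is:
Bags: B1 = {a, b, c, e, f}  B2 = {a, b, d, e, f}  B3 = {a, b, e, f, h}  B4 = {a, b, e, f, g}
Tree: B1–B2, B2–B3, B3–B4

Every bag has size at most 5, so the width is 5 − 1 = 4 and tw(G) ≤ 4. For the lower bound: the 5 vertex sets {a,c}, {b,d}, {e,h}, {f}, {g} are disjoint, each induces a connected subgraph, and every pair is joined by at least one edge of G. Contracting each set to a single vertex therefore yields K_{5} as a minor, and since treewidth is minor-monotone, tw(G) ≥ tw(K_{5}) = 4. Therefore the treewidth is 4.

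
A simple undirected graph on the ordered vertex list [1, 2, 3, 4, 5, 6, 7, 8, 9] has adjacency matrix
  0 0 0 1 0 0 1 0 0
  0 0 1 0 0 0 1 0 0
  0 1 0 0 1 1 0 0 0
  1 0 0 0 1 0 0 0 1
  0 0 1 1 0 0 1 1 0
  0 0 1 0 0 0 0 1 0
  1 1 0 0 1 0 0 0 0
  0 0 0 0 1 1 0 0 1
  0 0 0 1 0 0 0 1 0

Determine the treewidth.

A width-3 tree decomposition is:
Bags: B1 = {1, 4, 7, 9}  B2 = {4, 5, 7, 9}  B3 = {5, 7, 8, 9}  B4 = {2, 5, 7, 8}  B5 = {2, 3, 5, 8}  B6 = {2, 3, 6, 8}
Tree: B1–B2, B2–B3, B3–B4, B4–B5, B5–B6
Each bag holds 4 vertices, so the decomposition has width 3, which upper-bounds the treewidth. For the lower bound: the 4 vertex sets {1,4,9}, {7}, {5}, {2,3,6,8} are disjoint, each induces a connected subgraph, and every pair is joined by at least one edge of G. Contracting each set to a single vertex therefore yields K_{4} as a minor, and since treewidth is minor-monotone, tw(G) ≥ tw(K_{4}) = 3. Hence tw(G) = 3 exactly.

3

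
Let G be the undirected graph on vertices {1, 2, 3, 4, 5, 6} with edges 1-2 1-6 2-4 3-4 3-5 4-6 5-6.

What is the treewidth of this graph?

A width-2 tree decomposition is:
Bags: B1 = {1, 2, 6}  B2 = {2, 4, 6}  B3 = {4, 5, 6}  B4 = {3, 4, 5}
Tree: B1–B2, B2–B3, B3–B4
Each bag holds 3 vertices, so the decomposition has width 2, which upper-bounds the treewidth. Since 1–2–4–6–1 is a cycle in G, G is not acyclic. Forests are exactly the graphs of treewidth ≤ 1, so tw(G) ≥ 2. Hence tw(G) = 2 exactly.

2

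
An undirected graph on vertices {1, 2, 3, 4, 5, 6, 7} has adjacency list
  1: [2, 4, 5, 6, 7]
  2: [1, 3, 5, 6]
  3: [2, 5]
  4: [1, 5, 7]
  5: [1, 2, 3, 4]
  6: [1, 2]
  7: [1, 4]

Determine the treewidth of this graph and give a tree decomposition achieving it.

Treewidth 2.
One such decomposition:
Bags: B1 = {1, 4, 5}  B2 = {1, 2, 5}  B3 = {1, 4, 7}  B4 = {2, 3, 5}  B5 = {1, 2, 6}
Tree: B1–B2, B1–B3, B2–B4, B2–B5

Each bag holds 3 vertices, so the decomposition has width 2, which upper-bounds the treewidth. For the lower bound, the 3 vertices {1, 2, 5} are pairwise adjacent, and any tree decomposition puts a clique entirely inside one bag — forcing width ≥ 2. Therefore the treewidth is 2.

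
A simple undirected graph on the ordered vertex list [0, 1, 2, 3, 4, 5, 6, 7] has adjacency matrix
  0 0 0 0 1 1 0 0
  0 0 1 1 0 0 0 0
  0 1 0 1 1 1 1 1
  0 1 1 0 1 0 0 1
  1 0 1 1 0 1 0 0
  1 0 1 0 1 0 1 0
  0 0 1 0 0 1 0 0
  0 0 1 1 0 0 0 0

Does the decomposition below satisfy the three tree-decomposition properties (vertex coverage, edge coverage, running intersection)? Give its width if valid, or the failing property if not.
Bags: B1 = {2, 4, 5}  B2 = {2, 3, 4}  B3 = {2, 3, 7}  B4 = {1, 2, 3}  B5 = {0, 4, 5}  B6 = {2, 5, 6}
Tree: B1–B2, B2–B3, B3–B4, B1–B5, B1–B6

Every vertex of G appears in some bag (union = {0, 1, 2, 3, 4, 5, 6, 7}); every edge is covered by a bag; and for each vertex v the set of bags containing v is connected in the bag tree. The decomposition is therefore valid. The largest bag has 3 vertices, so the width is 2.

Yes; width 2.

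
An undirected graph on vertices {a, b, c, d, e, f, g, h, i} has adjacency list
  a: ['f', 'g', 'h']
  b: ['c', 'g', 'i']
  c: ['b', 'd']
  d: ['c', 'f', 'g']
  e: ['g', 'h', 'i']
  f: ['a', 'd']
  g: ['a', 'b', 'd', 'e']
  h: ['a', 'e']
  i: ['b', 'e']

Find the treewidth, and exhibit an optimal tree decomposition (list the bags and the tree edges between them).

The largest bag has 4 vertices, giving width 3; this decomposition certifies tw(G) ≤ 3. For the lower bound: the 4 vertex sets {e,h,i}, {b}, {g}, {a,c,d,f} are disjoint, each induces a connected subgraph, and every pair is joined by at least one edge of G. Contracting each set to a single vertex therefore yields K_{4} as a minor, and since treewidth is minor-monotone, tw(G) ≥ tw(K_{4}) = 3. Combining the bounds, tw(G) = 3.

Treewidth 3.
Bags: B1 = {b, e, h, i}  B2 = {b, e, g, h}  B3 = {a, b, g, h}  B4 = {a, b, c, g}  B5 = {a, c, d, g}  B6 = {a, c, d, f}
Tree: B1–B2, B2–B3, B3–B4, B4–B5, B5–B6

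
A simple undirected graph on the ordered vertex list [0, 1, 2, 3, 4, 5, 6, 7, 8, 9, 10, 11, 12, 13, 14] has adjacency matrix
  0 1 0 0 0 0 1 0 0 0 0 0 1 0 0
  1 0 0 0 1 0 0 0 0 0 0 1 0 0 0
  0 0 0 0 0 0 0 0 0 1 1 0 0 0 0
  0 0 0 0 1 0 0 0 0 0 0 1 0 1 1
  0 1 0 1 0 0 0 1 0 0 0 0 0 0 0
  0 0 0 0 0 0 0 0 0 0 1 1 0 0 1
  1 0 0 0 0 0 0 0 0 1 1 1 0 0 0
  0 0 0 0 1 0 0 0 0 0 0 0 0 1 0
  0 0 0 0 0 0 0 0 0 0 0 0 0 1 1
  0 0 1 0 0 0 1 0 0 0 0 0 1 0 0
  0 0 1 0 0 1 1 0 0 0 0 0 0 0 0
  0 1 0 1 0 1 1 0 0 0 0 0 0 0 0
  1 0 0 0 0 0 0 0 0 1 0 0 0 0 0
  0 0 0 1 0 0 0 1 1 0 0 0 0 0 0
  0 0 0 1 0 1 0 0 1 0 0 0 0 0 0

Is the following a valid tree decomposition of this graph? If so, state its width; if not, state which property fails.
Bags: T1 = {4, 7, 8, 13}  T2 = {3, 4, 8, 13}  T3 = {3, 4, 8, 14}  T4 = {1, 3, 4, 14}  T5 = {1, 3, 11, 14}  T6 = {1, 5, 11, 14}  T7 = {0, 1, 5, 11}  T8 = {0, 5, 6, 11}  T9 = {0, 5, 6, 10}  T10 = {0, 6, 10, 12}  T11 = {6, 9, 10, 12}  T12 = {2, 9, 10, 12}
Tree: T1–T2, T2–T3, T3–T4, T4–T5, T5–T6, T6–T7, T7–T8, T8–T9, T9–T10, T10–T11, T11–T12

Checking the three conditions: (i) the bags cover all of {0, 1, 2, 3, 4, 5, 6, 7, 8, 9, 10, 11, 12, 13, 14}; (ii) for each edge, some bag contains both endpoints; (iii) the bags containing any fixed vertex form a subtree. All hold, so the decomposition is valid with width 4 − 1 = 3.

Yes; width 3.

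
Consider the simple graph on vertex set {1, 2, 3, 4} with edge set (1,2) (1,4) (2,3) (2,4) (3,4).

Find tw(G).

A width-2 tree decomposition is:
Bags: B1 = {2, 3, 4}  B2 = {1, 2, 4}
Tree: B1–B2
Each bag holds 3 vertices, so the decomposition has width 2, which upper-bounds the treewidth. Conversely, {1, 2, 4} is a clique of size 3, and the vertices of any clique must share a bag in every tree decomposition; so some bag has ≥ 3 vertices and tw(G) ≥ 2. Combining the bounds, tw(G) = 2.

2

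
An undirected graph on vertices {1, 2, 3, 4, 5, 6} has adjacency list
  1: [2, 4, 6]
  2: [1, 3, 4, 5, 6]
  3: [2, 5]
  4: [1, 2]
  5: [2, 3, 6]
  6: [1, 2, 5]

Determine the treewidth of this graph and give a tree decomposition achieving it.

Treewidth 2.
One optimal decomposition is:
Bags: B1 = {1, 2, 6}  B2 = {2, 5, 6}  B3 = {1, 2, 4}  B4 = {2, 3, 5}
Tree: B1–B2, B1–B3, B2–B4

The largest bag has 3 vertices, giving width 2; this decomposition certifies tw(G) ≤ 2. On the other hand G contains the 3-clique {1, 2, 4}. A clique must lie in a single bag of any decomposition, so no decomposition can have width below 2. Hence tw(G) = 2 exactly.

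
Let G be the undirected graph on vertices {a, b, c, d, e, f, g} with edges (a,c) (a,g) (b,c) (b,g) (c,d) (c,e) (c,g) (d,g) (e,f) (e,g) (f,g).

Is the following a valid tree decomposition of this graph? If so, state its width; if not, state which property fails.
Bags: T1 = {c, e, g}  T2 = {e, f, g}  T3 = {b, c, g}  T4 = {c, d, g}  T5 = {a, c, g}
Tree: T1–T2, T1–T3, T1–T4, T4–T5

Vertex coverage: the bags together contain {a, b, c, d, e, f, g}, the full vertex set. Edge coverage: each edge of G has both endpoints in at least one bag. Running intersection: for every vertex, the bags containing it form a connected subtree. All three properties hold, so this is a valid tree decomposition of width max|bag| − 1 = 2, and hence tw(G) ≤ 2.

Yes; width 2.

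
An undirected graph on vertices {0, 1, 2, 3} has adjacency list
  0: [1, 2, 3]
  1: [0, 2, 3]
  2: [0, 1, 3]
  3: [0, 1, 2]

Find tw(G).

A width-3 tree decomposition is:
Bags: B1 = {0, 1, 2, 3}
Tree: (single bag)
A single bag containing all 4 vertices is trivially a valid decomposition of width 3. For the lower bound, the 4 vertices {0, 1, 2, 3} are pairwise adjacent, and any tree decomposition puts a clique entirely inside one bag — forcing width ≥ 3. Hence tw(G) = 3 exactly.

3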